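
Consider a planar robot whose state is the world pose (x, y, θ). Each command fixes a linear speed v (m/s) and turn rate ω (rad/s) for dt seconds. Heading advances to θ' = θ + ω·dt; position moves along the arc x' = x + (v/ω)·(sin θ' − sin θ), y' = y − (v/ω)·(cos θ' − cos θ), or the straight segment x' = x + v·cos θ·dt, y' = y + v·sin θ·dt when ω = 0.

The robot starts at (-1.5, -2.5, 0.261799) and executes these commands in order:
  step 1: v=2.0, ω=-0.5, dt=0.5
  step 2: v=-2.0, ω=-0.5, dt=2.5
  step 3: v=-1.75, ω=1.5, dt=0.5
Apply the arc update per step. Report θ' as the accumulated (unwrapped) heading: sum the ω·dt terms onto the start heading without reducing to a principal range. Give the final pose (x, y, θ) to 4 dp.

(-4.8954, 0.9792, -0.4882)

step 1: θ'=0.0118 (R=-4.0000) → pose (-0.5119, -2.3640, 0.0118)
step 2: θ'=-1.2382 (R=4.0000) → pose (-4.3399, 0.3298, -1.2382)
step 3: θ'=-0.4882 (R=-1.1667) → pose (-4.8954, 0.9792, -0.4882)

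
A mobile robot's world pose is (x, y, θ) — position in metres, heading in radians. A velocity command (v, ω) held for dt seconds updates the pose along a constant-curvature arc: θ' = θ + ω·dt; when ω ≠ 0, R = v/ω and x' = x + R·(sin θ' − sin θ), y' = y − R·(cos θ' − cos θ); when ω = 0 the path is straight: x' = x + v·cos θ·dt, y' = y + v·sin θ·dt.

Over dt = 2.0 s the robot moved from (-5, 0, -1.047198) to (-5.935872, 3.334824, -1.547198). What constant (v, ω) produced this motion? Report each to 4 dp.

Δθ = -1.547198 − -1.047198 = -0.500000
ω = Δθ/dt = -0.500000/2.0 = -0.2500
R = −Δy/(cos θ' − cos θ) = 7.0000
v = R·ω = 7.0000·-0.2500 = -1.7500

v = -1.7500, ω = -0.2500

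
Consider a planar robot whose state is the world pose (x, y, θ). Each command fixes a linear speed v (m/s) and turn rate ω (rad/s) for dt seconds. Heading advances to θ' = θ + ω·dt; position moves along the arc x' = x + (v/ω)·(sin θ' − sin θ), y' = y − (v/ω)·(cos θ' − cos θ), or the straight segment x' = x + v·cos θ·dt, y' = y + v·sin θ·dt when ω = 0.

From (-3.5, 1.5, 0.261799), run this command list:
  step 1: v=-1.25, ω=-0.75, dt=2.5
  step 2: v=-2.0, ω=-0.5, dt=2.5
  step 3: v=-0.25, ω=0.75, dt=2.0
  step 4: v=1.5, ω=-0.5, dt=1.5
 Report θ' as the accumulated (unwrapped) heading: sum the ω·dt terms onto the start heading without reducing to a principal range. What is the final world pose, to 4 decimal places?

step 1: θ'=-1.6132 (R=1.6667) → pose (-5.5965, 3.1805, -1.6132)
step 2: θ'=-2.8632 (R=4.0000) → pose (-2.6994, 6.8570, -2.8632)
step 3: θ'=-1.3632 (R=-0.3333) → pose (-2.4648, 7.2462, -1.3632)
step 4: θ'=-2.1132 (R=-3.0000) → pose (-2.8310, 5.0792, -2.1132)

(-2.8310, 5.0792, -2.1132)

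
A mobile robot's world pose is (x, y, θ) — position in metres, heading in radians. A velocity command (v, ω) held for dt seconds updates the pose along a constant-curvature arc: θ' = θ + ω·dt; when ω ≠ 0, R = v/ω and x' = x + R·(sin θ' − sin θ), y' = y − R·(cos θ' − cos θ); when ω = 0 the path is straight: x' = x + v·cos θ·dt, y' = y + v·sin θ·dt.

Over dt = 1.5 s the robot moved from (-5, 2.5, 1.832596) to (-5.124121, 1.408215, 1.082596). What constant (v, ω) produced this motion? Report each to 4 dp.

v = -0.7500, ω = -0.5000

Δθ = 1.082596 − 1.832596 = -0.750000
ω = Δθ/dt = -0.750000/1.5 = -0.5000
R = −Δy/(cos θ' − cos θ) = 1.5000
v = R·ω = 1.5000·-0.5000 = -0.7500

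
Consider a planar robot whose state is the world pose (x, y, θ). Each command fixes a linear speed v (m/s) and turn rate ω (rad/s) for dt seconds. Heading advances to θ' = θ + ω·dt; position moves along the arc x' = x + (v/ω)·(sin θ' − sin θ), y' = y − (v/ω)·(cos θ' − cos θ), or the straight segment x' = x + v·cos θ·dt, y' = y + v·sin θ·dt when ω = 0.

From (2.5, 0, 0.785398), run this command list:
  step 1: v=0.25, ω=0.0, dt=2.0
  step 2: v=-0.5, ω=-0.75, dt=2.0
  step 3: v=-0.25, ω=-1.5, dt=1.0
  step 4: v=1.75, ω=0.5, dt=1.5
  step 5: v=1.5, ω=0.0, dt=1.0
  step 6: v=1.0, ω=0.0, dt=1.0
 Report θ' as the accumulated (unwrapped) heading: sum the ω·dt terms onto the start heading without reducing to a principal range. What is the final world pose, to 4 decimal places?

step 1: θ'=0.7854 (straight) → pose (2.8536, 0.3536, 0.7854)
step 2: θ'=-0.7146 (R=0.6667) → pose (1.9453, 0.3214, -0.7146)
step 3: θ'=-2.2146 (R=0.1667) → pose (1.9212, 0.5473, -2.2146)
step 4: θ'=-1.4646 (R=3.5000) → pose (1.2403, -1.9245, -1.4646)
step 5: θ'=-1.4646 (straight) → pose (1.3993, -3.4161, -1.4646)
step 6: θ'=-1.4646 (straight) → pose (1.5053, -4.4104, -1.4646)

(1.5053, -4.4104, -1.4646)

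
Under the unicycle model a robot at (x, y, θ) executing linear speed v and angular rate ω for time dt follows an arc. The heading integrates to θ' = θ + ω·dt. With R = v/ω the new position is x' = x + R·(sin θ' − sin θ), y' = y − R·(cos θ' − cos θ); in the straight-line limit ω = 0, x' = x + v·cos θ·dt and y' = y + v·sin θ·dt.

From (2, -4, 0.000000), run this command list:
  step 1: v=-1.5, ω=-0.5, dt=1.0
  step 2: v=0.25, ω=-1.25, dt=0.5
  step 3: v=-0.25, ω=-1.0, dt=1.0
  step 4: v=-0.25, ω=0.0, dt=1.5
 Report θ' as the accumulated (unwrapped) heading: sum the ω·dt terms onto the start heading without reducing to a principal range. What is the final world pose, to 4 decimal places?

step 1: θ'=-0.5000 (R=3.0000) → pose (0.5617, -3.6327, -0.5000)
step 2: θ'=-1.1250 (R=-0.2000) → pose (0.6463, -3.7220, -1.1250)
step 3: θ'=-2.1250 (R=0.2500) → pose (0.6593, -3.4827, -2.1250)
step 4: θ'=-2.1250 (straight) → pose (0.8566, -3.1638, -2.1250)

(0.8566, -3.1638, -2.1250)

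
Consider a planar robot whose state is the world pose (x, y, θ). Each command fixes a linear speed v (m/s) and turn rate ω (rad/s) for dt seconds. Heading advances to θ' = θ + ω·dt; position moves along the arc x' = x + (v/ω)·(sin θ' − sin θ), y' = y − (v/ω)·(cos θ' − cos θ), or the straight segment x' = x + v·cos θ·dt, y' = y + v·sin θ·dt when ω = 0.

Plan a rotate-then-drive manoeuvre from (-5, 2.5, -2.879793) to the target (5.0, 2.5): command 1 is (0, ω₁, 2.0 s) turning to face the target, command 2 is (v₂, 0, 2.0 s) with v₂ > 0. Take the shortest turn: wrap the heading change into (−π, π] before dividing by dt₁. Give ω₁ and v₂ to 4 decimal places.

heading to target = atan2(2.5−2.5, 5−-5) = 0.0000
Δθ = wrap(0.0000 − -2.8798) = 2.8798; ω₁ = Δθ/dt₁ = 1.4399
distance = √((5−-5)² + (2.5−2.5)²) = 10.0000; v₂ = distance/dt₂ = 5.0000

ω₁ = 1.4399, v₂ = 5.0000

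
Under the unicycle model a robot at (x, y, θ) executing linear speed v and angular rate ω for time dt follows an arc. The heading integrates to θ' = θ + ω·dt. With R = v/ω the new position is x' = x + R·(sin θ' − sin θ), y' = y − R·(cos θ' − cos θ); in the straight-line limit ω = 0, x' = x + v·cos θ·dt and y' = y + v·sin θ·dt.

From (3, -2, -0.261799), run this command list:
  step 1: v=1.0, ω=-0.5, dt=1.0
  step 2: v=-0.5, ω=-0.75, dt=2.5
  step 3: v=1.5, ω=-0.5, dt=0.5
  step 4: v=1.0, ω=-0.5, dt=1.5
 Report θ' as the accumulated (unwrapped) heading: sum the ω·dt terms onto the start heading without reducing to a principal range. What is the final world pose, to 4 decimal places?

(1.8513, -1.5204, -3.6368)

step 1: θ'=-0.7618 (R=-2.0000) → pose (3.8628, -2.4847, -0.7618)
step 2: θ'=-2.6368 (R=0.6667) → pose (4.0005, -1.4187, -2.6368)
step 3: θ'=-2.8868 (R=-3.0000) → pose (3.3058, -1.6961, -2.8868)
step 4: θ'=-3.6368 (R=-2.0000) → pose (1.8513, -1.5204, -3.6368)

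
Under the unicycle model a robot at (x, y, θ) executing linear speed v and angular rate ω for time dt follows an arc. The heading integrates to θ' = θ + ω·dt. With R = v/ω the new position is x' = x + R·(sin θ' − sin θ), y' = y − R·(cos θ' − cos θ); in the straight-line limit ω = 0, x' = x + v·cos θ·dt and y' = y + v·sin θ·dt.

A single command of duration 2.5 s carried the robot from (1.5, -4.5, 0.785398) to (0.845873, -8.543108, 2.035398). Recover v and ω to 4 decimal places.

Δθ = 2.035398 − 0.785398 = 1.250000
ω = Δθ/dt = 1.250000/2.5 = 0.5000
R = −Δy/(cos θ' − cos θ) = -3.5000
v = R·ω = -3.5000·0.5000 = -1.7500

v = -1.7500, ω = 0.5000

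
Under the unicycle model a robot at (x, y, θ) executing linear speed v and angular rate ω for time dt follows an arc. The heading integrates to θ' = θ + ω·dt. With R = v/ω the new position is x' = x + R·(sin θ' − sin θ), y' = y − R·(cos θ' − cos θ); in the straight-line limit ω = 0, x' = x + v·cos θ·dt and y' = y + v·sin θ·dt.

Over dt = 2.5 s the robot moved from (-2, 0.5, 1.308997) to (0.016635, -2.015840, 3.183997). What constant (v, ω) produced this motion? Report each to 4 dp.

v = -1.5000, ω = 0.7500

Δθ = 3.183997 − 1.308997 = 1.875000
ω = Δθ/dt = 1.875000/2.5 = 0.7500
R = −Δy/(cos θ' − cos θ) = -2.0000
v = R·ω = -2.0000·0.7500 = -1.5000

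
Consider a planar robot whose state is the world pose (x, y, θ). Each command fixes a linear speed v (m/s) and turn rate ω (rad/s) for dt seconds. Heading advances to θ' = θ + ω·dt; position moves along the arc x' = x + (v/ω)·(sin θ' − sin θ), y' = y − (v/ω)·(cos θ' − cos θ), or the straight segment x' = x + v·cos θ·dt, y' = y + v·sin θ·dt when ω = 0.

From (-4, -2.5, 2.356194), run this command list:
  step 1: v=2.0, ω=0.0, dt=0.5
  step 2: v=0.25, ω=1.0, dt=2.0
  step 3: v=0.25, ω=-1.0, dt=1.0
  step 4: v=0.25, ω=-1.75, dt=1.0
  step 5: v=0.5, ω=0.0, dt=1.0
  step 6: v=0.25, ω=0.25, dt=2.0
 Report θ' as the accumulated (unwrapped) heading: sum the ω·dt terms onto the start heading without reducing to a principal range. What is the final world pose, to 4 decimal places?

step 1: θ'=2.3562 (straight) → pose (-4.7071, -1.7929, 2.3562)
step 2: θ'=4.3562 (R=0.2500) → pose (-5.1182, -1.8825, 4.3562)
step 3: θ'=3.3562 (R=-0.2500) → pose (-5.2993, -2.0396, 3.3562)
step 4: θ'=1.6062 (R=-0.1429) → pose (-5.4724, -1.9051, 1.6062)
step 5: θ'=1.6062 (straight) → pose (-5.4901, -1.4054, 1.6062)
step 6: θ'=2.1062 (R=1.0000) → pose (-5.6295, -0.9306, 2.1062)

(-5.6295, -0.9306, 2.1062)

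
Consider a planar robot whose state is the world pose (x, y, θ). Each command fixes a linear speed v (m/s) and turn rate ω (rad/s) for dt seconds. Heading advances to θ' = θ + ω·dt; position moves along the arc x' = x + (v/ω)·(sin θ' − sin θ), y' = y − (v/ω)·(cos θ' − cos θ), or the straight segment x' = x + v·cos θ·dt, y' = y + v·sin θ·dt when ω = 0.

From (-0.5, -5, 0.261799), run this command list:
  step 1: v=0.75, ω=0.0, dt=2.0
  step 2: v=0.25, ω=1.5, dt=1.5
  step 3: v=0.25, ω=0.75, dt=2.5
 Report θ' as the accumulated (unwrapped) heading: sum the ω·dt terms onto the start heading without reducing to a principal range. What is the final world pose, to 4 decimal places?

(0.4918, -4.4789, 4.3868)

step 1: θ'=0.2618 (straight) → pose (0.9489, -4.6118, 0.2618)
step 2: θ'=2.5118 (R=0.1667) → pose (1.0039, -4.3161, 2.5118)
step 3: θ'=4.3868 (R=0.3333) → pose (0.4918, -4.4789, 4.3868)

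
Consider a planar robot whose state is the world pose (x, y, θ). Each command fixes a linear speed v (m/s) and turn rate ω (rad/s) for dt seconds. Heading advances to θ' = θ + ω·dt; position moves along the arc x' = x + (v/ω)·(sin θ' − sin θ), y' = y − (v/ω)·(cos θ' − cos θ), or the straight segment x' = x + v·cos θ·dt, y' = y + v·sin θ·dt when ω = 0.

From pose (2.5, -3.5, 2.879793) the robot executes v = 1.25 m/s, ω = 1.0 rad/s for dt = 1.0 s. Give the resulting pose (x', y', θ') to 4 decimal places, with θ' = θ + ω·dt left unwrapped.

(1.3353, -3.7828, 3.8798)

θ' = 2.8798 + 1.0·1.0 = 3.8798
R = v/ω = 1.25/1.0 = 1.2500
x' = 2.5 + 1.2500·(sin 3.8798 − sin 2.8798) = 1.3353
y' = -3.5 − 1.2500·(cos 3.8798 − cos 2.8798) = -3.7828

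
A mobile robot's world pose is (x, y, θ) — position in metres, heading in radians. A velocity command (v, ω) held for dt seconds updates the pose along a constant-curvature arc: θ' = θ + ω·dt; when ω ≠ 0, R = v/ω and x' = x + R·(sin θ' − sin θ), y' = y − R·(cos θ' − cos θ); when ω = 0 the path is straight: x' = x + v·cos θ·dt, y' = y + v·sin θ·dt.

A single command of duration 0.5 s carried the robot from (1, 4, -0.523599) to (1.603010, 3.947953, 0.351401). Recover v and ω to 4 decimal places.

v = 1.2500, ω = 1.7500

Δθ = 0.351401 − -0.523599 = 0.875000
ω = Δθ/dt = 0.875000/0.5 = 1.7500
R = Δx/(sin θ' − sin θ) = 0.7143
v = R·ω = 0.7143·1.7500 = 1.2500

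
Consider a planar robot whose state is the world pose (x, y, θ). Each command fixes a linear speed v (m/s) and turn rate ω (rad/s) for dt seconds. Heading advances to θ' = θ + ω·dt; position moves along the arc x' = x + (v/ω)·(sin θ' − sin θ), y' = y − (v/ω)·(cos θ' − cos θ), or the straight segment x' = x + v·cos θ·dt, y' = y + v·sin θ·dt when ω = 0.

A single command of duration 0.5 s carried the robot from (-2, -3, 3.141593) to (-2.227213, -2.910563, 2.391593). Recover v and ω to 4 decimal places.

Δθ = 2.391593 − 3.141593 = -0.750000
ω = Δθ/dt = -0.750000/0.5 = -1.5000
R = Δx/(sin θ' − sin θ) = -0.3333
v = R·ω = -0.3333·-1.5000 = 0.5000

v = 0.5000, ω = -1.5000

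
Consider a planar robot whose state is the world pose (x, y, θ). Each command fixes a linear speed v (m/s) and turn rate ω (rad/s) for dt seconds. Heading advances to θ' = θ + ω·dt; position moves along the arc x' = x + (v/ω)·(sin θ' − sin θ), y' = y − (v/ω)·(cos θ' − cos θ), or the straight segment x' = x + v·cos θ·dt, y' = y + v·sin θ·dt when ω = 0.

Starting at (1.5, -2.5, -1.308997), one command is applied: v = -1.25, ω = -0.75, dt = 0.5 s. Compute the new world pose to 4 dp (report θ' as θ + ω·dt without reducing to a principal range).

(1.4539, -1.8804, -1.6840)

θ' = -1.3090 + -0.75·0.5 = -1.6840
R = v/ω = -1.25/-0.75 = 1.6667
x' = 1.5 + 1.6667·(sin -1.6840 − sin -1.3090) = 1.4539
y' = -2.5 − 1.6667·(cos -1.6840 − cos -1.3090) = -1.8804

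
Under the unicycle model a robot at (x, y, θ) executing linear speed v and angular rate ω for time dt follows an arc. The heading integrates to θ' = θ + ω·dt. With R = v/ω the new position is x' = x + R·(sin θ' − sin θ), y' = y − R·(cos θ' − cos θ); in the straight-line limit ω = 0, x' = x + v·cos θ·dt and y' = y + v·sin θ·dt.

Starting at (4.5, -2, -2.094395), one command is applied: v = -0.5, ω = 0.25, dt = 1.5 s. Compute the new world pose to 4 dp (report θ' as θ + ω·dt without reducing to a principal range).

θ' = -2.0944 + 0.25·1.5 = -1.7194
R = v/ω = -0.5/0.25 = -2.0000
x' = 4.5 + -2.0000·(sin -1.7194 − sin -2.0944) = 4.7459
y' = -2 − -2.0000·(cos -1.7194 − cos -2.0944) = -1.2961

(4.7459, -1.2961, -1.7194)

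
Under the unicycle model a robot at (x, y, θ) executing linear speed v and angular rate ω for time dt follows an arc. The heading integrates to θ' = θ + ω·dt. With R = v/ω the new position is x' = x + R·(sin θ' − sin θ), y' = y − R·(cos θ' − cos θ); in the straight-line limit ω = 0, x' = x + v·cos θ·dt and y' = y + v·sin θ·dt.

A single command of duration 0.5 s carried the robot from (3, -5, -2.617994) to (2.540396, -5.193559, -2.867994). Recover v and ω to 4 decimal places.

Δθ = -2.867994 − -2.617994 = -0.250000
ω = Δθ/dt = -0.250000/0.5 = -0.5000
R = Δx/(sin θ' − sin θ) = -2.0000
v = R·ω = -2.0000·-0.5000 = 1.0000

v = 1.0000, ω = -0.5000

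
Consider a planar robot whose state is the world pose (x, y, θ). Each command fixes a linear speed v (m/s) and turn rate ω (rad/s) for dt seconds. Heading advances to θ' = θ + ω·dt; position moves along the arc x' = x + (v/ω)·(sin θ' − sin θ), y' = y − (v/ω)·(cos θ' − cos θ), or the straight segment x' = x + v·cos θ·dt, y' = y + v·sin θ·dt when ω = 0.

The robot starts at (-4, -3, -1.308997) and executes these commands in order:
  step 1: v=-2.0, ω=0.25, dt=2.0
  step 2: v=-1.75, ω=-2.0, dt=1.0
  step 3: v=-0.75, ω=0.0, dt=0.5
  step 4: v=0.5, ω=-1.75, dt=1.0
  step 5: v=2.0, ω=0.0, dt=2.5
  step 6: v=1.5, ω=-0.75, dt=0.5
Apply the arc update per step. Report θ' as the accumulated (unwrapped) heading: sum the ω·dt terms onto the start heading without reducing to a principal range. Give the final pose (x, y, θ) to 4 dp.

step 1: θ'=-0.8090 (R=-8.0000) → pose (-5.9386, 0.4512, -0.8090)
step 2: θ'=-2.8090 (R=0.8750) → pose (-5.5912, 1.8822, -2.8090)
step 3: θ'=-2.8090 (straight) → pose (-5.2367, 2.0047, -2.8090)
step 4: θ'=-4.5590 (R=-0.2857) → pose (-5.6124, 2.2311, -4.5590)
step 5: θ'=-4.5590 (straight) → pose (-6.3763, 7.1724, -4.5590)
step 6: θ'=-4.9340 (R=-2.0000) → pose (-6.3509, 7.9175, -4.9340)

(-6.3509, 7.9175, -4.9340)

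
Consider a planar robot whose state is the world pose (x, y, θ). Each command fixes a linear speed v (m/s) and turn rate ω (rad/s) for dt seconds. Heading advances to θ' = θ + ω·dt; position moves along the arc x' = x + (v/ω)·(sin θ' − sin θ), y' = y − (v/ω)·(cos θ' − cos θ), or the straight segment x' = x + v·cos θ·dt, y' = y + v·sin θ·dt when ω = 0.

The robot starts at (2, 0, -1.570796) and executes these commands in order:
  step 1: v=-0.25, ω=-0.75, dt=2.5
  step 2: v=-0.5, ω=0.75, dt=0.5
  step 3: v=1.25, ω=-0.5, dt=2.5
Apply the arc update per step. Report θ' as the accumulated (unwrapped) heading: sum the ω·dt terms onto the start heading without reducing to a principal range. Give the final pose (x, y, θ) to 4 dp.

step 1: θ'=-3.4458 (R=0.3333) → pose (2.4332, 0.3180, -3.4458)
step 2: θ'=-3.0708 (R=-0.6667) → pose (2.6800, 0.2891, -3.0708)
step 3: θ'=-4.3208 (R=-2.5000) → pose (0.1924, 1.8287, -4.3208)

(0.1924, 1.8287, -4.3208)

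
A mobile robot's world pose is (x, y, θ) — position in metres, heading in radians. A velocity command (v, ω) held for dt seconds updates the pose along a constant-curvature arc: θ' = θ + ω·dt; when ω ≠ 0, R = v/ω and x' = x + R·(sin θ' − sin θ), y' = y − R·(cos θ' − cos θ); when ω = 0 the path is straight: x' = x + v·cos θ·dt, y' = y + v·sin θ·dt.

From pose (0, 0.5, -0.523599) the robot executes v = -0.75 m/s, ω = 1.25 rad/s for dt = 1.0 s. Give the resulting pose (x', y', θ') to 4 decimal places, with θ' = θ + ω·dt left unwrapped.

(-0.6985, 0.4289, 0.7264)

θ' = -0.5236 + 1.25·1.0 = 0.7264
R = v/ω = -0.75/1.25 = -0.6000
x' = 0 + -0.6000·(sin 0.7264 − sin -0.5236) = -0.6985
y' = 0.5 − -0.6000·(cos 0.7264 − cos -0.5236) = 0.4289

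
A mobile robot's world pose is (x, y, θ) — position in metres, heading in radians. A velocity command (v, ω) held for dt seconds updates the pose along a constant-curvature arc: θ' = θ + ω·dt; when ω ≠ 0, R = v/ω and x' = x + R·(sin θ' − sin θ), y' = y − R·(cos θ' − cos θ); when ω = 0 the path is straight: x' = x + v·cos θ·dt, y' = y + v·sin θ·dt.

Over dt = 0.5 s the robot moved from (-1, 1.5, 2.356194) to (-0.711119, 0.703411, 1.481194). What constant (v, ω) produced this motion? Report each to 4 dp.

Δθ = 1.481194 − 2.356194 = -0.875000
ω = Δθ/dt = -0.875000/0.5 = -1.7500
R = −Δy/(cos θ' − cos θ) = 1.0000
v = R·ω = 1.0000·-1.7500 = -1.7500

v = -1.7500, ω = -1.7500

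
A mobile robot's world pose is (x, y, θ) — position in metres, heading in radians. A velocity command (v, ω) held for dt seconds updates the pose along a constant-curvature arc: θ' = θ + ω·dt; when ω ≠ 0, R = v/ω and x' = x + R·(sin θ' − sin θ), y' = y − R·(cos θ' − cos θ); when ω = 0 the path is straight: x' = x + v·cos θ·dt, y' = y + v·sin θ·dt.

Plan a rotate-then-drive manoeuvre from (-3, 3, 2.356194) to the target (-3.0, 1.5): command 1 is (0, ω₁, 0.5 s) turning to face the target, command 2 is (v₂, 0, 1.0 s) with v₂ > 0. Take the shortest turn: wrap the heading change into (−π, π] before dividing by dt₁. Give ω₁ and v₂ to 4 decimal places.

heading to target = atan2(1.5−3, -3−-3) = -1.5708
Δθ = wrap(-1.5708 − 2.3562) = 2.3562; ω₁ = Δθ/dt₁ = 4.7124
distance = √((-3−-3)² + (1.5−3)²) = 1.5000; v₂ = distance/dt₂ = 1.5000

ω₁ = 4.7124, v₂ = 1.5000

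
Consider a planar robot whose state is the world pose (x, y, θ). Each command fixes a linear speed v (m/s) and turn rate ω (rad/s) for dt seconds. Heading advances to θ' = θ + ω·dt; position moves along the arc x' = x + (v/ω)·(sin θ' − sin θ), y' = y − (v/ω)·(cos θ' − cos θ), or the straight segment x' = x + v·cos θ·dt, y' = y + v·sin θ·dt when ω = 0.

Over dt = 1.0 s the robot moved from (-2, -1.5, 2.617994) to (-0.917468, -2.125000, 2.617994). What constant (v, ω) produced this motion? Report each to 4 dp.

v = -1.2500, ω = 0.0000

Δθ = 2.617994 − 2.617994 = 0.000000
ω = Δθ/dt = 0.000000/1.0 = 0.0000
ω = 0 → v = (Δx·cos θ + Δy·sin θ)/dt = -1.2500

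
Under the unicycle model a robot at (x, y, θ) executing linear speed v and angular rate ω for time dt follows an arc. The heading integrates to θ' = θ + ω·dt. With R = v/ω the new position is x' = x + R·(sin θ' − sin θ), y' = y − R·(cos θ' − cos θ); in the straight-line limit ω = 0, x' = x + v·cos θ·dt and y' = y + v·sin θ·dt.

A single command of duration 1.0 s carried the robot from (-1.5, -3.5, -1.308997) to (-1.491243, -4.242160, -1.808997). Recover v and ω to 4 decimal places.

v = 0.7500, ω = -0.5000

Δθ = -1.808997 − -1.308997 = -0.500000
ω = Δθ/dt = -0.500000/1.0 = -0.5000
R = −Δy/(cos θ' − cos θ) = -1.5000
v = R·ω = -1.5000·-0.5000 = 0.7500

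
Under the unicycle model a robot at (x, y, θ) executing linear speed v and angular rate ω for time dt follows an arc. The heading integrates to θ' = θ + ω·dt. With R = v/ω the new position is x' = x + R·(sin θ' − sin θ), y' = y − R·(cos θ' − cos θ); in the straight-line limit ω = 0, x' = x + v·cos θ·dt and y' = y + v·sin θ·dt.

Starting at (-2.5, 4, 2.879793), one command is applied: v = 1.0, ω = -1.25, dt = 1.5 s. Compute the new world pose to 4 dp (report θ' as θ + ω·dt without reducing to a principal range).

θ' = 2.8798 + -1.25·1.5 = 1.0048
R = v/ω = 1.0/-1.25 = -0.8000
x' = -2.5 + -0.8000·(sin 1.0048 − sin 2.8798) = -2.9682
y' = 4 − -0.8000·(cos 1.0048 − cos 2.8798) = 5.2018

(-2.9682, 5.2018, 1.0048)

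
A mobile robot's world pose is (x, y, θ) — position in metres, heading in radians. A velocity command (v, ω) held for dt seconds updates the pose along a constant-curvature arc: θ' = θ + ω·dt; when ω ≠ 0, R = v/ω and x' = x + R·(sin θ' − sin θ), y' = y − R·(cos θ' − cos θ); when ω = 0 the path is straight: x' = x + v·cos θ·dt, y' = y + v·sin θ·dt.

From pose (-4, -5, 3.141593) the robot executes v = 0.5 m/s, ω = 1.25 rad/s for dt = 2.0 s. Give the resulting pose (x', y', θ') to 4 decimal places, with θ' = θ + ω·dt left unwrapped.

θ' = 3.1416 + 1.25·2.0 = 5.6416
R = v/ω = 0.5/1.25 = 0.4000
x' = -4 + 0.4000·(sin 5.6416 − sin 3.1416) = -4.2394
y' = -5 − 0.4000·(cos 5.6416 − cos 3.1416) = -5.7205

(-4.2394, -5.7205, 5.6416)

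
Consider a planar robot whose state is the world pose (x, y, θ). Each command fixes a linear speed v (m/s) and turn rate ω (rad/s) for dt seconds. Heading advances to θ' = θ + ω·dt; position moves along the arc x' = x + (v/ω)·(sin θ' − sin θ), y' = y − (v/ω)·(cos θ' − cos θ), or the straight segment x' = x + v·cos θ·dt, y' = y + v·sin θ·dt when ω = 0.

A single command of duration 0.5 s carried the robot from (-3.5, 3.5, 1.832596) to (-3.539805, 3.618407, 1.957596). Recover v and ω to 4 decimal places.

v = 0.2500, ω = 0.2500

Δθ = 1.957596 − 1.832596 = 0.125000
ω = Δθ/dt = 0.125000/0.5 = 0.2500
R = −Δy/(cos θ' − cos θ) = 1.0000
v = R·ω = 1.0000·0.2500 = 0.2500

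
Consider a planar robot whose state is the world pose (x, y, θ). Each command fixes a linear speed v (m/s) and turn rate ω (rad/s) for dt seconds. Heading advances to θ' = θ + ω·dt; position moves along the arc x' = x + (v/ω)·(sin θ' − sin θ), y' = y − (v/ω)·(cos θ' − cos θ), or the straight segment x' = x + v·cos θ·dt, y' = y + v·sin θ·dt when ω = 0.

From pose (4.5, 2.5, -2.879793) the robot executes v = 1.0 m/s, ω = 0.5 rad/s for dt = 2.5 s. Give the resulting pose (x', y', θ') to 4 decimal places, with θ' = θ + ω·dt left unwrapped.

θ' = -2.8798 + 0.5·2.5 = -1.6298
R = v/ω = 1.0/0.5 = 2.0000
x' = 4.5 + 2.0000·(sin -1.6298 − sin -2.8798) = 3.0211
y' = 2.5 − 2.0000·(cos -1.6298 − cos -2.8798) = 0.6861

(3.0211, 0.6861, -1.6298)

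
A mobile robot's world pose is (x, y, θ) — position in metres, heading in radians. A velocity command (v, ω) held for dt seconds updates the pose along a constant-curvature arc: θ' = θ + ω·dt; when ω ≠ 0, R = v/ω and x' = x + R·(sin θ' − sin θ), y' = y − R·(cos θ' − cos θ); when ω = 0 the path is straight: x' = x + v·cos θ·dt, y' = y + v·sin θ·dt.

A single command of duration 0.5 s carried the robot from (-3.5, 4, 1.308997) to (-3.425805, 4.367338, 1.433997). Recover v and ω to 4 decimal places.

v = 0.7500, ω = 0.2500

Δθ = 1.433997 − 1.308997 = 0.125000
ω = Δθ/dt = 0.125000/0.5 = 0.2500
R = −Δy/(cos θ' − cos θ) = 3.0000
v = R·ω = 3.0000·0.2500 = 0.7500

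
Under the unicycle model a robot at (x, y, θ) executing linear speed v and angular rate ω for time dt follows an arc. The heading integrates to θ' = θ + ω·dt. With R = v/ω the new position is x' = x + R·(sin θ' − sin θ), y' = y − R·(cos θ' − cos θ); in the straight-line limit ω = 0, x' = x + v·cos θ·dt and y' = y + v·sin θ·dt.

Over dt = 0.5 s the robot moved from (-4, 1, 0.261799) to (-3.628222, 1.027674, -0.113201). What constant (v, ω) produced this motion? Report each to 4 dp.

v = 0.7500, ω = -0.7500

Δθ = -0.113201 − 0.261799 = -0.375000
ω = Δθ/dt = -0.375000/0.5 = -0.7500
R = Δx/(sin θ' − sin θ) = -1.0000
v = R·ω = -1.0000·-0.7500 = 0.7500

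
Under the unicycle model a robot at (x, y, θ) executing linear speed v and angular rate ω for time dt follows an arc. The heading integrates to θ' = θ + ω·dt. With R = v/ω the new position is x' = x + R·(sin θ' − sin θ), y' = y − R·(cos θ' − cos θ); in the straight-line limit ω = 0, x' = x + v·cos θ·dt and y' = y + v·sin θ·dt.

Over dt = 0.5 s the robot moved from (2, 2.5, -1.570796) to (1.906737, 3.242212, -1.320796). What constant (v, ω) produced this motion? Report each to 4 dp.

v = -1.5000, ω = 0.5000

Δθ = -1.320796 − -1.570796 = 0.250000
ω = Δθ/dt = 0.250000/0.5 = 0.5000
R = −Δy/(cos θ' − cos θ) = -3.0000
v = R·ω = -3.0000·0.5000 = -1.5000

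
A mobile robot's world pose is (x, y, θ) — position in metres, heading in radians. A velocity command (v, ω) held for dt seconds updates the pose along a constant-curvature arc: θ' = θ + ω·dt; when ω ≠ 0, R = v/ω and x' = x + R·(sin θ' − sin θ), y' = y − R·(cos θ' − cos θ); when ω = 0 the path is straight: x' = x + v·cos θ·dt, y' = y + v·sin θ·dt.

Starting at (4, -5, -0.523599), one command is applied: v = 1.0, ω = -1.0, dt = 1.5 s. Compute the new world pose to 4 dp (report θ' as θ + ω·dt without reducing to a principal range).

(4.3992, -6.3035, -2.0236)

θ' = -0.5236 + -1.0·1.5 = -2.0236
R = v/ω = 1.0/-1.0 = -1.0000
x' = 4 + -1.0000·(sin -2.0236 − sin -0.5236) = 4.3992
y' = -5 − -1.0000·(cos -2.0236 − cos -0.5236) = -6.3035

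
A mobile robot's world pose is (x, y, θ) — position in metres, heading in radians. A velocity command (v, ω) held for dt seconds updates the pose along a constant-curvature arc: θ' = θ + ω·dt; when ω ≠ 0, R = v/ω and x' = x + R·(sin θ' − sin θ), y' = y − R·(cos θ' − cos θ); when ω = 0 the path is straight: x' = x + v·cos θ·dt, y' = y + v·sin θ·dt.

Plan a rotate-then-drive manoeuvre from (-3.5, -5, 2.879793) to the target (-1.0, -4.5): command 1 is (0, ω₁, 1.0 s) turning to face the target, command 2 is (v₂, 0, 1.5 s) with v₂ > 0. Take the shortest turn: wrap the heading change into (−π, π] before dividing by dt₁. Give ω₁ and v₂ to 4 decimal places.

heading to target = atan2(-4.5−-5, -1−-3.5) = 0.1974
Δθ = wrap(0.1974 − 2.8798) = -2.6824; ω₁ = Δθ/dt₁ = -2.6824
distance = √((-1−-3.5)² + (-4.5−-5)²) = 2.5495; v₂ = distance/dt₂ = 1.6997

ω₁ = -2.6824, v₂ = 1.6997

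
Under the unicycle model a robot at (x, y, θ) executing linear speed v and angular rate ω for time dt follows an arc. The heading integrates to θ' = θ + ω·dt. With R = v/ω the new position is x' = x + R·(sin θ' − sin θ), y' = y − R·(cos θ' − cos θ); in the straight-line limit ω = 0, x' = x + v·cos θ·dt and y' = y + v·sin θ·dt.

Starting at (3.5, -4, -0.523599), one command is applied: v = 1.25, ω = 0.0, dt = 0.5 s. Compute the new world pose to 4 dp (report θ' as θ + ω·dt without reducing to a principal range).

θ' = -0.5236 + 0.0·0.5 = -0.5236
ω = 0 → straight: x' = 3.5 + 1.25·cos(-0.5236)·0.5 = 4.0413
y' = -4 + 1.25·sin(-0.5236)·0.5 = -4.3125

(4.0413, -4.3125, -0.5236)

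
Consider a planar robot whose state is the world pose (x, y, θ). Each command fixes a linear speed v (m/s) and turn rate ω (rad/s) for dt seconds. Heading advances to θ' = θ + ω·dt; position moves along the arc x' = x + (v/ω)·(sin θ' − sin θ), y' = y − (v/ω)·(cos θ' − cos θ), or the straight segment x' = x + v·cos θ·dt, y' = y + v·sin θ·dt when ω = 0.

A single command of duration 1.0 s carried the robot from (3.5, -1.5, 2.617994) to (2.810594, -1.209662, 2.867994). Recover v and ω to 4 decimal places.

Δθ = 2.867994 − 2.617994 = 0.250000
ω = Δθ/dt = 0.250000/1.0 = 0.2500
R = Δx/(sin θ' − sin θ) = 3.0000
v = R·ω = 3.0000·0.2500 = 0.7500

v = 0.7500, ω = 0.2500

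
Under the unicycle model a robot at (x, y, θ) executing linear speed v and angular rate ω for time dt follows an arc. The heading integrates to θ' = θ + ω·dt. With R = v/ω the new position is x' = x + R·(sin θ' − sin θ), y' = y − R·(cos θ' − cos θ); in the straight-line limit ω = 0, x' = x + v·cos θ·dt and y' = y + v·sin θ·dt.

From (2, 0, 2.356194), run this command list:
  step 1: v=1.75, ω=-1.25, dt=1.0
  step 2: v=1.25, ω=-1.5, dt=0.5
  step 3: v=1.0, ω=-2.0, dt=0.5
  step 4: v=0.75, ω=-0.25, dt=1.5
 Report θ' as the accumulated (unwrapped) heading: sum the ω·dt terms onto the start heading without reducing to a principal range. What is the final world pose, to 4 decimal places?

step 1: θ'=1.1062 (R=-1.4000) → pose (1.7384, 1.6172, 1.1062)
step 2: θ'=0.3562 (R=-0.8333) → pose (2.1928, 2.0249, 0.3562)
step 3: θ'=-0.6438 (R=-0.5000) → pose (2.6672, 1.9562, -0.6438)
step 4: θ'=-1.0188 (R=-3.0000) → pose (3.4210, 1.1299, -1.0188)

(3.4210, 1.1299, -1.0188)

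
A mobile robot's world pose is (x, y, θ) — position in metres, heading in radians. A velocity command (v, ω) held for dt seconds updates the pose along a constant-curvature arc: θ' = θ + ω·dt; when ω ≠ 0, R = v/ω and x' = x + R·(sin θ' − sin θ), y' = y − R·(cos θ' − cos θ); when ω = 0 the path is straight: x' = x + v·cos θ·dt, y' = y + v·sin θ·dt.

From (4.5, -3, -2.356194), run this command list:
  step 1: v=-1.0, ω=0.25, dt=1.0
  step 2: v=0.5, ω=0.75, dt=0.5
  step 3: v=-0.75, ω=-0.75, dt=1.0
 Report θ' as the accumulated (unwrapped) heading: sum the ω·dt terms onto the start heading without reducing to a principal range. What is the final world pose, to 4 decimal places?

(5.4008, -1.8159, -2.4812)

step 1: θ'=-2.1062 (R=-4.0000) → pose (5.1118, -2.2123, -2.1062)
step 2: θ'=-1.7312 (R=0.6667) → pose (5.0271, -2.4460, -1.7312)
step 3: θ'=-2.4812 (R=1.0000) → pose (5.4008, -1.8159, -2.4812)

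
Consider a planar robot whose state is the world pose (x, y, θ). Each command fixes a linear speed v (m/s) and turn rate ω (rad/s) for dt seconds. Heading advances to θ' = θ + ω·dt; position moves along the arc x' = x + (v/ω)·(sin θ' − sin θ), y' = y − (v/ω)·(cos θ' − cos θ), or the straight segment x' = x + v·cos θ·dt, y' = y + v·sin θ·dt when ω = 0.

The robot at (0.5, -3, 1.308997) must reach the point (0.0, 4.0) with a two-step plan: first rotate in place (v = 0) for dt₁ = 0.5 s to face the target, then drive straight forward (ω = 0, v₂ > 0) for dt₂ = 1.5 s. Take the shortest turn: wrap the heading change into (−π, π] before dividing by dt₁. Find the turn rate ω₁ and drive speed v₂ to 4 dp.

heading to target = atan2(4−-3, 0−0.5) = 1.6421
Δθ = wrap(1.6421 − 1.3090) = 0.3331; ω₁ = Δθ/dt₁ = 0.6662
distance = √((0−0.5)² + (4−-3)²) = 7.0178; v₂ = distance/dt₂ = 4.6786

ω₁ = 0.6662, v₂ = 4.6786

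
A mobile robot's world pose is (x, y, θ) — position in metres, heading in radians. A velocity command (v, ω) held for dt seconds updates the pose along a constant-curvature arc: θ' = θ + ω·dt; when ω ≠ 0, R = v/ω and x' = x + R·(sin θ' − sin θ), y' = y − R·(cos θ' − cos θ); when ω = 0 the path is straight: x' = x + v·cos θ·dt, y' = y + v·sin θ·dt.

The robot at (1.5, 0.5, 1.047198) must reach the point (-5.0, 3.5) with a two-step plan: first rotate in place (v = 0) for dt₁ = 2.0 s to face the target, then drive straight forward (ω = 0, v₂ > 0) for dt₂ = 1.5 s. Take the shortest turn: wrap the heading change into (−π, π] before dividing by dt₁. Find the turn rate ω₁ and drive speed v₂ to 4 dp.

ω₁ = 0.8310, v₂ = 4.7726

heading to target = atan2(3.5−0.5, -5−1.5) = 2.7092
Δθ = wrap(2.7092 − 1.0472) = 1.6620; ω₁ = Δθ/dt₁ = 0.8310
distance = √((-5−1.5)² + (3.5−0.5)²) = 7.1589; v₂ = distance/dt₂ = 4.7726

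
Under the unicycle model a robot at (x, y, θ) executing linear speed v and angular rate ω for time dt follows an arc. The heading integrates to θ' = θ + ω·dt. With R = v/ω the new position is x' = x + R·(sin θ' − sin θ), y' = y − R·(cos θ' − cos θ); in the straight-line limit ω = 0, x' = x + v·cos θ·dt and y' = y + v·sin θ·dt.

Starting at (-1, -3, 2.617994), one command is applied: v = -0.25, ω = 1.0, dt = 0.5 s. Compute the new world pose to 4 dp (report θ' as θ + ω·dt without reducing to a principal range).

θ' = 2.6180 + 1.0·0.5 = 3.1180
R = v/ω = -0.25/1.0 = -0.2500
x' = -1 + -0.2500·(sin 3.1180 − sin 2.6180) = -0.8809
y' = -3 − -0.2500·(cos 3.1180 − cos 2.6180) = -3.0334

(-0.8809, -3.0334, 3.1180)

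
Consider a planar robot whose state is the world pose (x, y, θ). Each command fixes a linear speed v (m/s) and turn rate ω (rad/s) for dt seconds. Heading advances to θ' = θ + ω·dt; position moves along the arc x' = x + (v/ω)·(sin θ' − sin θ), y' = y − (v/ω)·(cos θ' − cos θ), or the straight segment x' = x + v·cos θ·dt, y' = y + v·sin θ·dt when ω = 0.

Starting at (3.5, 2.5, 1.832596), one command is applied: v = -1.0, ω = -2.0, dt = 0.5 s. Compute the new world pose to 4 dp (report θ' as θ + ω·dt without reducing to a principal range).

(3.3869, 2.0341, 0.8326)

θ' = 1.8326 + -2.0·0.5 = 0.8326
R = v/ω = -1.0/-2.0 = 0.5000
x' = 3.5 + 0.5000·(sin 0.8326 − sin 1.8326) = 3.3869
y' = 2.5 − 0.5000·(cos 0.8326 − cos 1.8326) = 2.0341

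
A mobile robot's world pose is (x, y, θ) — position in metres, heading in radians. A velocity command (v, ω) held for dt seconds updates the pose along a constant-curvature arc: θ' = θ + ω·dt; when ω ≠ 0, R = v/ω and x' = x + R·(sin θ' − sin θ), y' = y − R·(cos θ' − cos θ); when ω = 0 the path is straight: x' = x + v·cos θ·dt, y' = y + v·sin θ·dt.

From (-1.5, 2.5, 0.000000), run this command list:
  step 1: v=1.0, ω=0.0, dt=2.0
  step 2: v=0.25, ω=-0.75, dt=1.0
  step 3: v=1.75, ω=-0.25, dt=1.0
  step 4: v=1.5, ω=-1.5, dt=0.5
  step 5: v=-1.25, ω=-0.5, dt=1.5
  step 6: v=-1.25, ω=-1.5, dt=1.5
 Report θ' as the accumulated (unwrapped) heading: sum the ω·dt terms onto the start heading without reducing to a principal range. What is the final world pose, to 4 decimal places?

(4.2838, 1.2106, -4.7500)

step 1: θ'=0.0000 (straight) → pose (0.5000, 2.5000, 0.0000)
step 2: θ'=-0.7500 (R=-0.3333) → pose (0.7272, 2.4106, -0.7500)
step 3: θ'=-1.0000 (R=-7.0000) → pose (1.8460, 1.0709, -1.0000)
step 4: θ'=-1.7500 (R=-1.0000) → pose (1.9886, 0.3523, -1.7500)
step 5: θ'=-2.5000 (R=2.5000) → pose (2.9523, 1.9096, -2.5000)
step 6: θ'=-4.7500 (R=0.8333) → pose (4.2838, 1.2106, -4.7500)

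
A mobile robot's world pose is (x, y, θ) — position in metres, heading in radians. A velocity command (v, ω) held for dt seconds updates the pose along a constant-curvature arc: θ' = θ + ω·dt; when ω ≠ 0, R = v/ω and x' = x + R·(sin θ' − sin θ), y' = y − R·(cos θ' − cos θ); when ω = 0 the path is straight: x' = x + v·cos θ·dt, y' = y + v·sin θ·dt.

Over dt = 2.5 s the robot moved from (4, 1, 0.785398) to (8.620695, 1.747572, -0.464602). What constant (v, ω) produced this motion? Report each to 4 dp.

Δθ = -0.464602 − 0.785398 = -1.250000
ω = Δθ/dt = -1.250000/2.5 = -0.5000
R = Δx/(sin θ' − sin θ) = -4.0000
v = R·ω = -4.0000·-0.5000 = 2.0000

v = 2.0000, ω = -0.5000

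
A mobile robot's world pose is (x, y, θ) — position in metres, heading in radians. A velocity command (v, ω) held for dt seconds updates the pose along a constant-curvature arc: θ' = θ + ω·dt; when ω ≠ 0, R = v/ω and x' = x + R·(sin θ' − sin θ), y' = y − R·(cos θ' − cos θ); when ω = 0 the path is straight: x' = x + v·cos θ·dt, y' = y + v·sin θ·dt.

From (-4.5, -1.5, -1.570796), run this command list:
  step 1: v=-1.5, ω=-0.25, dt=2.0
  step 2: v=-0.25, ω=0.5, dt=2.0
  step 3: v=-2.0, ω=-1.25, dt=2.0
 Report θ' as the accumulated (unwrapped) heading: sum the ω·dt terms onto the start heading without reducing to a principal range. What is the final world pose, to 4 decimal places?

(-1.6955, 4.0779, -3.5708)

step 1: θ'=-2.0708 (R=6.0000) → pose (-3.7655, 1.3766, -2.0708)
step 2: θ'=-1.0708 (R=-0.5000) → pose (-3.7655, 1.8560, -1.0708)
step 3: θ'=-3.5708 (R=1.6000) → pose (-1.6955, 4.0779, -3.5708)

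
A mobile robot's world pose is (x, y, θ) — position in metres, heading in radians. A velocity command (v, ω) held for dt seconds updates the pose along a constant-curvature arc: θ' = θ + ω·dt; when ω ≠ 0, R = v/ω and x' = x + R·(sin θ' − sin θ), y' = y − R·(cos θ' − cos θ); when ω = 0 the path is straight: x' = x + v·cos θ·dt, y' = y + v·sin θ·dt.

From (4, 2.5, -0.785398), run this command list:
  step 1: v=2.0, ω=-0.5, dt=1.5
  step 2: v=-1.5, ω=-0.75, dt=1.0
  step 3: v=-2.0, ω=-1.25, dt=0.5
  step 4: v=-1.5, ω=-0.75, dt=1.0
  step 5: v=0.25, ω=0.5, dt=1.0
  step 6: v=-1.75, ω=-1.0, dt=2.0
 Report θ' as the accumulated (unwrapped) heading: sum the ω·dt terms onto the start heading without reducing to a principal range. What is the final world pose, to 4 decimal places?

step 1: θ'=-1.5354 (R=-4.0000) → pose (5.1691, -0.1869, -1.5354)
step 2: θ'=-2.2854 (R=2.0000) → pose (5.6571, 1.1946, -2.2854)
step 3: θ'=-2.9104 (R=1.6000) → pose (6.4990, 1.7035, -2.9104)
step 4: θ'=-3.6604 (R=2.0000) → pose (7.9490, 1.4935, -3.6604)
step 5: θ'=-3.1604 (R=0.5000) → pose (7.7105, 1.5592, -3.1604)
step 6: θ'=-5.1604 (R=1.7500) → pose (9.2549, -0.9485, -5.1604)

(9.2549, -0.9485, -5.1604)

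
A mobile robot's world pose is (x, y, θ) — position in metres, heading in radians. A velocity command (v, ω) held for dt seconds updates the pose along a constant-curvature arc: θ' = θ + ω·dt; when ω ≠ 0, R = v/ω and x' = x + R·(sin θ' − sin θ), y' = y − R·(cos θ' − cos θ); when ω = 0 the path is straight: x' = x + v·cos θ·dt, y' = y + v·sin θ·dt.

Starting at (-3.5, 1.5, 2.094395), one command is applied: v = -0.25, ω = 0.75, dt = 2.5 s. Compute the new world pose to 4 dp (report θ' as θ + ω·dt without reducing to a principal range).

(-2.9658, 1.4412, 3.9694)

θ' = 2.0944 + 0.75·2.5 = 3.9694
R = v/ω = -0.25/0.75 = -0.3333
x' = -3.5 + -0.3333·(sin 3.9694 − sin 2.0944) = -2.9658
y' = 1.5 − -0.3333·(cos 3.9694 − cos 2.0944) = 1.4412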